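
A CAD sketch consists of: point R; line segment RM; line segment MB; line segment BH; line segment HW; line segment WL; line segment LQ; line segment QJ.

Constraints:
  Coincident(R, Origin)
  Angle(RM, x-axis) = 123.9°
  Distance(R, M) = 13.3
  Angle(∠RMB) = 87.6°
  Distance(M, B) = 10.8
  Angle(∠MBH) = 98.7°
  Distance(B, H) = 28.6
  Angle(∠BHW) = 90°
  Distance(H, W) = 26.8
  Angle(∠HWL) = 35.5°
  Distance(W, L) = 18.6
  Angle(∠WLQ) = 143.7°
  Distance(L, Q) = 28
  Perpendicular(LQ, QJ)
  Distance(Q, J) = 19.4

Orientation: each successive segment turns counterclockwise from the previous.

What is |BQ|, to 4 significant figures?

24.45

R is at the origin; RM runs at 123.9° with length 13.3, so M = (-7.418, 11.04). ∠RMB = 87.6° gives MB at -143.7° from the x-axis; with |MB| = 10.8, B = (-16.12, 4.645). ∠MBH = 98.7° gives BH at -62.40° from the x-axis; with |BH| = 28.6, H = (-2.872, -20.70). ∠BHW = 90.0° gives HW at 27.60° from the x-axis; with |HW| = 26.8, W = (20.88, -8.284). ∠HWL = 35.5° gives WL at 172.1° from the x-axis; with |WL| = 18.6, L = (2.455, -5.727). ∠WLQ = 143.7° gives LQ at -151.6° from the x-axis; with |LQ| = 28.0, Q = (-22.18, -19.04). Then |BQ| = |Q − B| = 24.45.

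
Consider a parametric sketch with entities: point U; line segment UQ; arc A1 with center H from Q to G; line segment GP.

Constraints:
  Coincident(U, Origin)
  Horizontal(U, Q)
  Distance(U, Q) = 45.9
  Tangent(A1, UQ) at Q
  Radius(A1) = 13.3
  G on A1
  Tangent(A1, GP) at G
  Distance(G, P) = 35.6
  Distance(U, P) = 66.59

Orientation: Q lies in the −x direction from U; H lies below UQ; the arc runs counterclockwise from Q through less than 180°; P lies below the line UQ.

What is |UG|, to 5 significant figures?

60.952

U is at the origin; UQ is horizontal with |UQ| = 45.9 and Q on the −x side, so Q = (-45.900, 0.0000). Tangency of A1 to UQ means the radius HQ is perpendicular to UQ, so H = Q + (0, -13.3) = (-45.900, -13.300). Since HG ⟂ GP (tangency), |HP| = √(13.3² + 35.6²) = 38.003 regardless of where G sits on A1. So P lies on both circle(U, 66.59) and circle(H, 38.003); the below-UQ intersection is P = (-42.623, -51.162). G is the foot of the tangent from P: G = (-57.911, -19.012).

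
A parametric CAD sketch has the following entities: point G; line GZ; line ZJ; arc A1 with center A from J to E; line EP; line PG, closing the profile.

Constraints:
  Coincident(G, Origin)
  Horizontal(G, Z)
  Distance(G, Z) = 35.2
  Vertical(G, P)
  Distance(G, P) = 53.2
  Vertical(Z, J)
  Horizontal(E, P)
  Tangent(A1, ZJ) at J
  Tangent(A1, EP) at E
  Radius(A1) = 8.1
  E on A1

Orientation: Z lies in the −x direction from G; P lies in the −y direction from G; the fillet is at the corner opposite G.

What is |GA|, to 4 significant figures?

52.62

G is at the origin; G and Z share the same y with |GZ| = 35.2 and Z on the −x side, so Z = (-35.20, 0.000). GP is vertical with |GP| = 53.2 and P on the −y side, so P = (0.000, -53.20). The virtual corner opposite G is at (-35.20, -53.20). The tangent condition forces AJ to be normal to ZJ and A1 meets EP tangentially, so AE is at right angles to EP, with radius 8.1, so the center A sits 8.1 in from both sides at A = (-27.10, -45.10). Then |GA| = |A − G| = 52.62.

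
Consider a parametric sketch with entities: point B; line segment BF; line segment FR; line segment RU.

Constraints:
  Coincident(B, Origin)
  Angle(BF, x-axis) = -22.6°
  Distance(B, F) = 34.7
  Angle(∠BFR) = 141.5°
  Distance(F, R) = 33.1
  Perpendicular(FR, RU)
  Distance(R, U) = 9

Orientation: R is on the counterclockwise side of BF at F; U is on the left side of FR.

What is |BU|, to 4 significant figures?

61.56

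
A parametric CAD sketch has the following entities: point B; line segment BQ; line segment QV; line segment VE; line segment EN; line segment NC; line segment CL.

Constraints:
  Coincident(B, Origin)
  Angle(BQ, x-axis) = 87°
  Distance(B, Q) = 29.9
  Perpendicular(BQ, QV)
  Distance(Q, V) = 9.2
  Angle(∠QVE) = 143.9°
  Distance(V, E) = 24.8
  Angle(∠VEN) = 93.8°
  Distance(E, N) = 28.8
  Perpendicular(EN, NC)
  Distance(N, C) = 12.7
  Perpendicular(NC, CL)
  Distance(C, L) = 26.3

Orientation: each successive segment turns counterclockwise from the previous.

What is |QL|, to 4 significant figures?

19.84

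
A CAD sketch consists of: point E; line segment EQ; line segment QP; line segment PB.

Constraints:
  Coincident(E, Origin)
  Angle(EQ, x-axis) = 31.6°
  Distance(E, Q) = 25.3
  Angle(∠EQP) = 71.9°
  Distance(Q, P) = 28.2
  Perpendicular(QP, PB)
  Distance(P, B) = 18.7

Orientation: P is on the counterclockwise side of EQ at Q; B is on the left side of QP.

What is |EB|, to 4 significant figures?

21.03

∠EQP = 71.9°, so QP runs at 31.6° + (180° − 71.9°) = 139.7° from the x-axis; with |QP| = 28.2, P = Q + 28.2·(cos 139.7°, sin 139.7°) = (0.04144, 31.50). QP is perpendicular to PB; with |PB| = 18.7 on the left of QP, B = P + 18.7·(-0.6468, -0.7627) = (-12.05, 17.23). Then |EB| = |B − E| = 21.03.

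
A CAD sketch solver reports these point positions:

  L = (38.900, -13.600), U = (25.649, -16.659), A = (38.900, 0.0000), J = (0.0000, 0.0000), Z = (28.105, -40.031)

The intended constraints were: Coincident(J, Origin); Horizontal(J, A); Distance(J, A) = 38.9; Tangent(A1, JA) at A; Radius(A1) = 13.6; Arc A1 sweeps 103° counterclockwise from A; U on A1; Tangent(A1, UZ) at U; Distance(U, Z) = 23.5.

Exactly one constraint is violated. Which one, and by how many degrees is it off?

Tangent(A1, UZ) at U — off by 7.00°.

J = (0.00, 0.00) ✓; J.y = 0.00, A.y = 0.00 ✓; |JA| = 38.90 ✓; ∠(LA, AJ) = 90.00° ✓; |LA| = 13.60 ✓; bearing(L→U) − bearing(L→A) = 103.0° ✓; |LU| = 13.60 ✓; ∠(LU, UZ) = 97.00° ✗; |UZ| = 23.50 ✓.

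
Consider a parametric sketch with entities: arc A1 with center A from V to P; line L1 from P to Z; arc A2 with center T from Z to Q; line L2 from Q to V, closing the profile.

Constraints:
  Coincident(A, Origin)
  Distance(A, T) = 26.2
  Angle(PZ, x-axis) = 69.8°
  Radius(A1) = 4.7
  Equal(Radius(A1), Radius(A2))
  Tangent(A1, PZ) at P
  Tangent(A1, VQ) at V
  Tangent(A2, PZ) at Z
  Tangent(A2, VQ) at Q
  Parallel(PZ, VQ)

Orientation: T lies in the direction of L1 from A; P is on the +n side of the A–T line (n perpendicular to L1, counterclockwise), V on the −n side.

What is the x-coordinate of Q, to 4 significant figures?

13.46

Tangency of A1 to both parallel lines with radius 4.7 puts P and V at A ± 4.7·n: P = (-4.411, 1.623), V = (4.411, -1.623). Equal radii place Z and Q the same way about T: Z = T + 4.7·n = (4.636, 26.21), Q = T − 4.7·n = (13.46, 22.97). So Q.x = 13.46.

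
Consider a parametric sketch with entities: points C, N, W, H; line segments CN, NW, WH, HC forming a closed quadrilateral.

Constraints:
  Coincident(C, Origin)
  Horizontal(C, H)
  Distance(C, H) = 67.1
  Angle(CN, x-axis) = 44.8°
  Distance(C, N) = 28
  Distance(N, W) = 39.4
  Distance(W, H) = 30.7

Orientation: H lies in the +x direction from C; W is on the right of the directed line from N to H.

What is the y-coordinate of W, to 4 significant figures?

-14.21

C is at the origin; CH is horizontal with |CH| = 67.1 and H in +x, so H = (67.1, 0). CN runs at 44.8° with |CN| = 28.0, so N = (19.87, 19.73). W is determined by |NW| = 39.4 and |WH| = 30.7 together: it lies at the intersection of circle(N, 39.4) and circle(H, 30.7). With |NH| = 51.19, the foot of the radical line on NH is 31.55 from N and the perpendicular offset is √(39.4² − 31.55²) = 23.60. Taking the right-of-NH solution: W = (39.88, -14.21).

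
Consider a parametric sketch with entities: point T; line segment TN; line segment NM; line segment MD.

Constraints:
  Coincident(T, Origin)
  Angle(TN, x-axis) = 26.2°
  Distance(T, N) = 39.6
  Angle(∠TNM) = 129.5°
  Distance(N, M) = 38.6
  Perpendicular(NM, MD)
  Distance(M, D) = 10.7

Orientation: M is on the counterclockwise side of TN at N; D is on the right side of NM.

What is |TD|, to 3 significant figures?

76.0

T is at the origin; TN runs at 26.2° with length 39.6, so N = 39.6·(cos 26.2°, sin 26.2°) = (35.5, 17.5). ∠TNM = 129.5°, so NM runs at 26.2° + (180° − 129.5°) = 76.7° from the x-axis; with |NM| = 38.6, M = N + 38.6·(cos 76.7°, sin 76.7°) = (44.4, 55.0). NM ⟂ MD; with |MD| = 10.7 on the right of NM, D = M + 10.7·(0.973, -0.230) = (54.8, 52.6). Then |TD| = |D − T| = 76.0.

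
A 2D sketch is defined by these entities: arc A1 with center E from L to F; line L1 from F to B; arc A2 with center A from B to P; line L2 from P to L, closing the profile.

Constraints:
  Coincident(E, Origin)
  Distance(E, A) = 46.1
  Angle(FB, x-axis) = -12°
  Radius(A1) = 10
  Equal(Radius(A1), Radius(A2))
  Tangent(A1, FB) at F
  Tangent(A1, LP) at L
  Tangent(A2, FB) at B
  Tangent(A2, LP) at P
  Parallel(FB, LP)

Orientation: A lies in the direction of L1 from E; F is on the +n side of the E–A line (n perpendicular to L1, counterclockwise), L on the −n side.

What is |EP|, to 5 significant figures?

47.172

Tangency of A1 to both parallel lines with radius 10.0 puts F and L at E ± 10.0·n: F = (2.0791, 9.7815), L = (-2.0791, -9.7815). Equal radii place B and P the same way about A: B = A + 10.0·n = (47.172, 0.19675), P = A − 10.0·n = (43.013, -19.366). Then |EP| = |P − E| = 47.172.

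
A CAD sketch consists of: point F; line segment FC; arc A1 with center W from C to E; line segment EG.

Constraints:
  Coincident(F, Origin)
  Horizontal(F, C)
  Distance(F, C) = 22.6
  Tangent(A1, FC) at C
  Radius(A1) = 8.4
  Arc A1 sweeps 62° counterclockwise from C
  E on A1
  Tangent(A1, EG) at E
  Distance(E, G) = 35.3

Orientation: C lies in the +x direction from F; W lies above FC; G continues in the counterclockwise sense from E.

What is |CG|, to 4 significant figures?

42.95

On A1, C sits at bearing -90° from W; a 62° counterclockwise sweep puts E at bearing -28°, so E = W + 8.4·(cos -28°, sin -28°) = (30.02, 4.456). A1 meets EG tangentially, so WE is at right angles to EG, so EG runs along (−sin -28°, cos -28°); with |EG| = 35.3, G = (46.59, 35.62). Then |CG| = |G − C| = 42.95.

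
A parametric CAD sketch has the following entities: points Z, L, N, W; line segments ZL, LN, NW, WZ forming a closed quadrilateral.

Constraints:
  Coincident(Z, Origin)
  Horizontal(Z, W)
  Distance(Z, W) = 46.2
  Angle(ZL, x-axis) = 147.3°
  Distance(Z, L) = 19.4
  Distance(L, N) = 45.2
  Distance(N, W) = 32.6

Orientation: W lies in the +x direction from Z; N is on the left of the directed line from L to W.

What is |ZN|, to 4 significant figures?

36.75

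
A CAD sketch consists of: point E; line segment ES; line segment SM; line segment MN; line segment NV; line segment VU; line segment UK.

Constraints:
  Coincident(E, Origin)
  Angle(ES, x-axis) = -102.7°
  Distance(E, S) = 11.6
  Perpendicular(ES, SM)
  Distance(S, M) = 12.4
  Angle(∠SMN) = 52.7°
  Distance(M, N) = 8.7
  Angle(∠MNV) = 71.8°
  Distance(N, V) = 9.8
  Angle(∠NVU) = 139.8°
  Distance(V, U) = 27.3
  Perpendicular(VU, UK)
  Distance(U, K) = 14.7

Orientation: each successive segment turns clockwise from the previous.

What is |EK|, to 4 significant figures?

42.86

E is at the origin; ES runs at -102.7° with length 11.6, so S = (-2.550, -11.32). The perpendicularity gives SM at right angles to ES, so SM runs at 167.3°; with |SM| = 12.4, M = (-14.65, -8.590). ∠SMN = 52.7° gives MN at 40.00° from the x-axis; with |MN| = 8.7, N = (-7.982, -2.998). ∠MNV = 71.8° gives NV at -68.20° from the x-axis; with |NV| = 9.8, V = (-4.343, -12.10). ∠NVU = 139.8° gives VU at -108.4° from the x-axis; with |VU| = 27.3, U = (-12.96, -38.00). The perpendicularity gives UK at right angles to VU, so UK runs at 161.6°; with |UK| = 14.7, K = (-26.91, -33.36). Then |EK| = |K − E| = 42.86.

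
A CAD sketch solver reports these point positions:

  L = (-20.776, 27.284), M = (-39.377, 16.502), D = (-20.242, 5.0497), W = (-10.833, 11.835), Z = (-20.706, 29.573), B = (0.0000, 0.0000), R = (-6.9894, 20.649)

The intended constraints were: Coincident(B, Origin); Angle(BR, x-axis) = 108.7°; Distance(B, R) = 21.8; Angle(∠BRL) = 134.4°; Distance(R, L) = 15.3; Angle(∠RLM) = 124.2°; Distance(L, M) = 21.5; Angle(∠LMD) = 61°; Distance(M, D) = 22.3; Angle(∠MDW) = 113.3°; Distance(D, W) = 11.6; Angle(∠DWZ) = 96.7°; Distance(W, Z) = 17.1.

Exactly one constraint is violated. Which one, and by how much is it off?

Distance(W, Z) = 17.1 — off by 3.20.

B = (0.00, 0.00) ✓; BR at 108.7° ✓; |BR| = 21.80 ✓; ∠BRL = 134.4° ✓; |RL| = 15.30 ✓; ∠RLM = 124.2° ✓; |LM| = 21.50 ✓; ∠LMD = 61.00° ✓; |MD| = 22.30 ✓; ∠MDW = 113.3° ✓; |DW| = 11.60 ✓; ∠DWZ = 96.70° ✓; |WZ| = 20.30 ✗.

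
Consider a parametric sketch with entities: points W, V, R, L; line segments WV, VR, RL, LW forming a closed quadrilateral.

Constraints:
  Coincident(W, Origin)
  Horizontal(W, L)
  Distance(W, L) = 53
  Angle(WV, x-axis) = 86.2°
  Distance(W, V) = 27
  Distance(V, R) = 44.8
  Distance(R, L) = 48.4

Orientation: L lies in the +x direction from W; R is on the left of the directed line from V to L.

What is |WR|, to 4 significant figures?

62.97

W is at the origin; WL is horizontal with |WL| = 53.0 and L in +x, so L = (53.0, 0). WV runs at 86.2° with |WV| = 27.0, so V = (1.789, 26.94). R is determined by |VR| = 44.8 and |RL| = 48.4 together: it lies at the intersection of circle(V, 44.8) and circle(L, 48.4). With |VL| = 57.86, the foot of the radical line on VL is 26.03 from V and the perpendicular offset is √(44.8² − 26.03²) = 36.46. Taking the left-of-VL solution: R = (41.80, 47.09).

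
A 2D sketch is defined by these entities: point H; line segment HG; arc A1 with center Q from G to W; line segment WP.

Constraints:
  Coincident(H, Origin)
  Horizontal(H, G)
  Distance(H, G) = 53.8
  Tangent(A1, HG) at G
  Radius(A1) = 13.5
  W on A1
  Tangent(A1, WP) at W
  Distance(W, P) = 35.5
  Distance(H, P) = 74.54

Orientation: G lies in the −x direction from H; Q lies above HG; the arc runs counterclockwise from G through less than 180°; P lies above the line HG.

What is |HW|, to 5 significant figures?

45.091

Checks: |QW| = 13.50 ✓; ∠(QW, WP) = 90.00° ✓; |WP| = 35.50 ✓; |HP| = 74.54 ✓.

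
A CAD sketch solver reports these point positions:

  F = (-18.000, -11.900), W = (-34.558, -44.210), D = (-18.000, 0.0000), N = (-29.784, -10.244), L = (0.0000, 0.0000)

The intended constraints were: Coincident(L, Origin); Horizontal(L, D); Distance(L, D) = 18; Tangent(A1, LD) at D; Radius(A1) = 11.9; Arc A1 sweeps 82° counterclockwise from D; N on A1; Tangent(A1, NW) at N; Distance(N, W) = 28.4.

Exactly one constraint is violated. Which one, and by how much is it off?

Distance(N, W) = 28.4 — off by 5.90.

L = (0.00, 0.00) ✓; L.y = 0.00, D.y = 0.00 ✓; |LD| = 18.00 ✓; ∠(FD, DL) = 90.00° ✓; |FD| = 11.90 ✓; bearing(F→N) − bearing(F→D) = 82.00° ✓; |FN| = 11.90 ✓; ∠(FN, NW) = 90.00° ✓; |NW| = 34.30 ✗.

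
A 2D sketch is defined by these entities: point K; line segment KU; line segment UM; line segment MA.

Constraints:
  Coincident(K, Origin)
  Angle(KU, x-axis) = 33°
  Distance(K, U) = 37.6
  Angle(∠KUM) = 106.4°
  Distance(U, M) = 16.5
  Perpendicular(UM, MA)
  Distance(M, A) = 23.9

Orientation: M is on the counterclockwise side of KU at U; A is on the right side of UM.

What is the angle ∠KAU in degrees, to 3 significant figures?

10.3°

K is at the origin; KU runs at 33.0° with length 37.6, so U = 37.6·(cos 33.0°, sin 33.0°) = (31.5, 20.5). ∠KUM = 106.4°, so UM runs at 33.0° + (180° − 106.4°) = 107° from the x-axis; with |UM| = 16.5, M = U + 16.5·(cos 107°, sin 107°) = (26.8, 36.3). UM ⟂ MA; with |MA| = 23.9 on the right of UM, A = M + 23.9·(0.958, 0.286) = (49.7, 43.1). Then cos ∠KAU = AK·AU / (|AK||AU|), giving 10.3°.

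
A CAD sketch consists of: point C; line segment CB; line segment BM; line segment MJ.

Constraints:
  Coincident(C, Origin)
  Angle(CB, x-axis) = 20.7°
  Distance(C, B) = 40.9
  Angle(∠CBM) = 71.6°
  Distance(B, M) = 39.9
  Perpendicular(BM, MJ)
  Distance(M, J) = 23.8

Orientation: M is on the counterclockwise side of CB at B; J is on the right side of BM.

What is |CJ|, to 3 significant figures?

68.2

∠CBM = 71.6°, so BM runs at 20.7° + (180° − 71.6°) = 129° from the x-axis; with |BM| = 39.9, M = B + 39.9·(cos 129°, sin 129°) = (13.1, 45.4). BM ⟂ MJ; with |MJ| = 23.8 on the right of BM, J = M + 23.8·(0.776, 0.631) = (31.6, 60.4). Then |CJ| = |J − C| = 68.2.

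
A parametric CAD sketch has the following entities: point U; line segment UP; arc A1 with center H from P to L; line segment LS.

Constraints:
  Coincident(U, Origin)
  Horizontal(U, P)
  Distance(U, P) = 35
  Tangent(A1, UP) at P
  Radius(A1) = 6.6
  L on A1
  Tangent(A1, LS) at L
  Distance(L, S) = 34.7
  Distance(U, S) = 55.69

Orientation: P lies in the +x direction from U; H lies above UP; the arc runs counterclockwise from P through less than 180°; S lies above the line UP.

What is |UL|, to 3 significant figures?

42.2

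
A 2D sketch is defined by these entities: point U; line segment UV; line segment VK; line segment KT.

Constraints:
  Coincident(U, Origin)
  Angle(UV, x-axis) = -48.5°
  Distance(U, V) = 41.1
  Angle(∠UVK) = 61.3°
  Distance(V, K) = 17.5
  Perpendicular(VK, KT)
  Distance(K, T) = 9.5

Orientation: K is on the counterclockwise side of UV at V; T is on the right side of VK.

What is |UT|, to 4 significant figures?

45.61

U is at the origin; UV runs at -48.5° with length 41.1, so V = 41.1·(cos -48.5°, sin -48.5°) = (27.23, -30.78). ∠UVK = 61.3°, so VK runs at -48.5° + (180° − 61.3°) = 70.20° from the x-axis; with |VK| = 17.5, K = V + 17.5·(cos 70.20°, sin 70.20°) = (33.16, -14.32). VK ⟂ KT; with |KT| = 9.5 on the right of VK, T = K + 9.5·(0.9409, -0.3387) = (42.10, -17.53). Then |UT| = |T − U| = 45.61.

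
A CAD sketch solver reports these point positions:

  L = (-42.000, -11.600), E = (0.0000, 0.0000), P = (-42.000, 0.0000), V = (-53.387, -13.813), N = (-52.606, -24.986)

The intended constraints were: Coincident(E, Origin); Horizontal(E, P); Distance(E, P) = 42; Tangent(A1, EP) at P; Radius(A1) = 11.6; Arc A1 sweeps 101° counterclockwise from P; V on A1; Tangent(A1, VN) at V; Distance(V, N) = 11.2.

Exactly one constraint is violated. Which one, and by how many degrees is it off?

Tangent(A1, VN) at V — off by 7.00°.

E = (0.00, 0.00) ✓; E.y = 0.00, P.y = 0.00 ✓; |EP| = 42.00 ✓; ∠(LP, PE) = 90.00° ✓; |LP| = 11.60 ✓; bearing(L→V) − bearing(L→P) = 101.0° ✓; |LV| = 11.60 ✓; ∠(LV, VN) = 97.00° ✗; |VN| = 11.20 ✓.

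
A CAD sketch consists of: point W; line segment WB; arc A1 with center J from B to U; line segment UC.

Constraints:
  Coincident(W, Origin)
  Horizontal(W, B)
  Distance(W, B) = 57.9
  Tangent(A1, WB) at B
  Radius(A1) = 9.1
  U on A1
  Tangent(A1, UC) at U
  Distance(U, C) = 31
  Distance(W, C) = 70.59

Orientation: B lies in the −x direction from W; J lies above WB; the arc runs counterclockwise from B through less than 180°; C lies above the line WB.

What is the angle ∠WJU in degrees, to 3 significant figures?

24.0°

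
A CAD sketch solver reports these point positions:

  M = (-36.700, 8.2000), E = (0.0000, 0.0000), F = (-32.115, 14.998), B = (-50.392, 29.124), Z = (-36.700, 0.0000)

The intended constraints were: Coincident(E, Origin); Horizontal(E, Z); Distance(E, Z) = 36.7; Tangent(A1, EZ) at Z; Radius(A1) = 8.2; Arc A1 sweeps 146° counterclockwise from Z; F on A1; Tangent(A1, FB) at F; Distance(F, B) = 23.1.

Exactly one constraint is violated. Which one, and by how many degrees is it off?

Tangent(A1, FB) at F — off by 3.70°.

E = (0.00, 0.00) ✓; E.y = 0.00, Z.y = 0.00 ✓; |EZ| = 36.70 ✓; ∠(MZ, ZE) = 90.00° ✓; |MZ| = 8.200 ✓; bearing(M→F) − bearing(M→Z) = 146.0° ✓; |MF| = 8.200 ✓; ∠(MF, FB) = 93.70° ✗; |FB| = 23.10 ✓.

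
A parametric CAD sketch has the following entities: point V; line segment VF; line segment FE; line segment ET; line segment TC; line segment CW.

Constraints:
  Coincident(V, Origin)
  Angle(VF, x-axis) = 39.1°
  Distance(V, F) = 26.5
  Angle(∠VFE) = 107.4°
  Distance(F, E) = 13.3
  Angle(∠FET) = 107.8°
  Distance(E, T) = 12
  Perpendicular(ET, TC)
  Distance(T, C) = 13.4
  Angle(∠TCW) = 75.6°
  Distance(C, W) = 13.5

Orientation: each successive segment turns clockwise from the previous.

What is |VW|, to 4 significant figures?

25.86

V is at the origin; VF runs at 39.1° with length 26.5, so F = (20.57, 16.71). ∠VFE = 107.4° gives FE at -33.50° from the x-axis; with |FE| = 13.3, E = (31.66, 9.372). ∠FET = 107.8° gives ET at -105.7° from the x-axis; with |ET| = 12.0, T = (28.41, -2.180). ET ⟂ TC, so TC runs at 164.3°; with |TC| = 13.4, C = (15.51, 1.446). ∠TCW = 75.6° gives CW at 59.90° from the x-axis; with |CW| = 13.5, W = (22.28, 13.13). Then |VW| = |W − V| = 25.86.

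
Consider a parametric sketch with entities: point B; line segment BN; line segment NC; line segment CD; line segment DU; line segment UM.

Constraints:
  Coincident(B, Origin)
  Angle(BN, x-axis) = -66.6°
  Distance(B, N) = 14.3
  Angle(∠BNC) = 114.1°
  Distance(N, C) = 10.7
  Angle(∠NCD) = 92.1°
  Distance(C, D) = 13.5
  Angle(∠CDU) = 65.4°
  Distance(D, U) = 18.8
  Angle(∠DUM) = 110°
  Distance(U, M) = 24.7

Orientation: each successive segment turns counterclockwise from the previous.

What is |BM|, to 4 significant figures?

31.44

B is at the origin; BN runs at -66.6° with length 14.3, so N = (5.679, -13.12). ∠BNC = 114.1° gives NC at -0.7000° from the x-axis; with |NC| = 10.7, C = (16.38, -13.25). ∠NCD = 92.1° gives CD at 87.20° from the x-axis; with |CD| = 13.5, D = (17.04, 0.2293). ∠CDU = 65.4° gives DU at -158.2° from the x-axis; with |DU| = 18.8, U = (-0.4176, -6.752). ∠DUM = 110.0° gives UM at -88.20° from the x-axis; with |UM| = 24.7, M = (0.3582, -31.44). Then |BM| = |M − B| = 31.44.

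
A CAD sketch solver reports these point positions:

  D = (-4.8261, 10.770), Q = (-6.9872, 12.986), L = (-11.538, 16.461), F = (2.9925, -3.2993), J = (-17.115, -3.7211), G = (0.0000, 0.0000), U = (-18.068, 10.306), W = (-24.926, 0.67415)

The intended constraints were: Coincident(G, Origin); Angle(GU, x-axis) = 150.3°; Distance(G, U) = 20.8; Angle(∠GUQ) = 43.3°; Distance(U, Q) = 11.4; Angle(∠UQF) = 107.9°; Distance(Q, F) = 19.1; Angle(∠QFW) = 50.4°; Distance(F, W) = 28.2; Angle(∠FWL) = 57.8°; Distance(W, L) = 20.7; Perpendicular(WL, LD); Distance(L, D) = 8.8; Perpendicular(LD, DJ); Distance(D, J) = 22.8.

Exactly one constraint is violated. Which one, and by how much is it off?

Distance(D, J) = 22.8 — off by 3.80.

G = (0.00, 0.00) ✓; GU at 150.3° ✓; |GU| = 20.80 ✓; ∠GUQ = 43.30° ✓; |UQ| = 11.40 ✓; ∠UQF = 107.9° ✓; |QF| = 19.10 ✓; ∠QFW = 50.40° ✓; |FW| = 28.20 ✓; ∠FWL = 57.80° ✓; |WL| = 20.70 ✓; ∠(WL, LD) = 89.99° ✓; |LD| = 8.800 ✓; ∠(LD, DJ) = 90.00° ✓; |DJ| = 19.00 ✗.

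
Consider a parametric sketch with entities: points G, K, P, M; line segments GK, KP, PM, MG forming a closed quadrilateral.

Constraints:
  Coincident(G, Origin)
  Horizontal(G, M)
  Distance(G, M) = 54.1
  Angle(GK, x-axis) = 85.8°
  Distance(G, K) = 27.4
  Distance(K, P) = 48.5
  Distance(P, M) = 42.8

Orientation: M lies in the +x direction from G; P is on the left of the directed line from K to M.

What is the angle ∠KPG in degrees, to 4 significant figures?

23.29°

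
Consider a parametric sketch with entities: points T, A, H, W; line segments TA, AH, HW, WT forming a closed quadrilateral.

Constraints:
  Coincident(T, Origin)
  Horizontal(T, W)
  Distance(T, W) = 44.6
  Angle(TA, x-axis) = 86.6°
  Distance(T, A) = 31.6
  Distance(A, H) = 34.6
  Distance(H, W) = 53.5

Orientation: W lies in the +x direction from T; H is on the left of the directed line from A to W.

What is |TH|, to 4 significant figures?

59.67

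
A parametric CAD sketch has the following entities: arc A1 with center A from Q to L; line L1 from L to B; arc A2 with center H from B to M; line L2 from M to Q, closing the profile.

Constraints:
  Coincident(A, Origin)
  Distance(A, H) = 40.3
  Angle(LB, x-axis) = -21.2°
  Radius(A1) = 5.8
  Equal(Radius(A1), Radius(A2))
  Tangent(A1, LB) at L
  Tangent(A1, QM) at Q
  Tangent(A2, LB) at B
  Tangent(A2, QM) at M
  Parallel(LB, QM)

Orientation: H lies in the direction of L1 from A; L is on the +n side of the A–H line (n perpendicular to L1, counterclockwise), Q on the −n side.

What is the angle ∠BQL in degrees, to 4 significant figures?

73.94°

The slot axis is L1's direction at -21.2°, so u = (cos -21.2°, sin -21.2°) = (0.9323, -0.3616) and n = (−sin -21.2°, cos -21.2°) = (0.3616, 0.9323). A is at the origin and H lies 40.3 along u from A, so H = 40.3·u = (37.57, -14.57). Tangency of A1 to both parallel lines with radius 5.8 puts L and Q at A ± 5.8·n: L = (2.097, 5.407), Q = (-2.097, -5.407). Equal radii place B and M the same way about H: B = H + 5.8·n = (39.67, -9.166), M = H − 5.8·n = (35.48, -19.98). Then cos ∠BQL = QB·QL / (|QB||QL|), giving 73.94°.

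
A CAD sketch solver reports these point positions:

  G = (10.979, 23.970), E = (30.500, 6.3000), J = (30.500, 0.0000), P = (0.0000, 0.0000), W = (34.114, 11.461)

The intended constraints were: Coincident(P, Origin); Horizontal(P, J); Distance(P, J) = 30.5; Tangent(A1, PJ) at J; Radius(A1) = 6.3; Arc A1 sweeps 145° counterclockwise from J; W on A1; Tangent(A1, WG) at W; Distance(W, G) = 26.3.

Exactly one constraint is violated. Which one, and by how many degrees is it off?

Tangent(A1, WG) at W — off by 6.60°.

P = (0.00, 0.00) ✓; P.y = 0.00, J.y = 0.00 ✓; |PJ| = 30.50 ✓; ∠(EJ, JP) = 90.00° ✓; |EJ| = 6.300 ✓; bearing(E→W) − bearing(E→J) = 145.0° ✓; |EW| = 6.301 ✓; ∠(EW, WG) = 83.40° ✗; |WG| = 26.30 ✓.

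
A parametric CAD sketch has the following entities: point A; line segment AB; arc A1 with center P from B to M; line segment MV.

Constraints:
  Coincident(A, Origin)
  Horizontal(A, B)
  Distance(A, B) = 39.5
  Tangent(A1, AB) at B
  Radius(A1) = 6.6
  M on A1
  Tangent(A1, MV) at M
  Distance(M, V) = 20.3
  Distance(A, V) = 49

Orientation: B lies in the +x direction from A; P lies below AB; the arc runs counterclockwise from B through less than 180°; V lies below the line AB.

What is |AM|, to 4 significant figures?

34.46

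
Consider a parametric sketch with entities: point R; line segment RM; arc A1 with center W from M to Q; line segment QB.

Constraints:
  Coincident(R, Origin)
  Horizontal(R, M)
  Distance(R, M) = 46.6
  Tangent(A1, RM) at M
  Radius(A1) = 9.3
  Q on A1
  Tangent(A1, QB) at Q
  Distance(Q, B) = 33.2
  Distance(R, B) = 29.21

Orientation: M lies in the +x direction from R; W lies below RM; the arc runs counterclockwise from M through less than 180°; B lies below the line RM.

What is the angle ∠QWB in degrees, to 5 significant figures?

74.351°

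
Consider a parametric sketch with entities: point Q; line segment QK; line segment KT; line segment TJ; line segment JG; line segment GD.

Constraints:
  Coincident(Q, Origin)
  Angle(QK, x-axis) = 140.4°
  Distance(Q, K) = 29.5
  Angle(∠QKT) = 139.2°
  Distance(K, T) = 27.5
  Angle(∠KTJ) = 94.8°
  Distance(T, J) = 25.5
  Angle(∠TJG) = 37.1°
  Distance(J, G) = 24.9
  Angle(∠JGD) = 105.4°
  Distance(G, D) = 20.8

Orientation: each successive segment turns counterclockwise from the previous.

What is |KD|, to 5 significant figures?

26.468

Q is at the origin; QK runs at 140.4° with length 29.5, so K = (-22.730, 18.804). ∠QKT = 139.2° gives KT at -178.80° from the x-axis; with |KT| = 27.5, T = (-50.224, 18.228). ∠KTJ = 94.8° gives TJ at -93.600° from the x-axis; with |TJ| = 25.5, J = (-51.825, -7.2216). ∠TJG = 37.1° gives JG at 49.300° from the x-axis; with |JG| = 24.9, G = (-35.588, 11.656). ∠JGD = 105.4° gives GD at 123.90° from the x-axis; with |GD| = 20.8, D = (-47.189, 28.920). Then |KD| = |D − K| = 26.468.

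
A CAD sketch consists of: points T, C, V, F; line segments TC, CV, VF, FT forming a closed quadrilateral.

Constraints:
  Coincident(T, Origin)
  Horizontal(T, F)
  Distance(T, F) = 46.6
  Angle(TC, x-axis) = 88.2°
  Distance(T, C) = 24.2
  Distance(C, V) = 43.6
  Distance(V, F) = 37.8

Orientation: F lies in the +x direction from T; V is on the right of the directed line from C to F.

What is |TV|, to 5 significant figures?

21.983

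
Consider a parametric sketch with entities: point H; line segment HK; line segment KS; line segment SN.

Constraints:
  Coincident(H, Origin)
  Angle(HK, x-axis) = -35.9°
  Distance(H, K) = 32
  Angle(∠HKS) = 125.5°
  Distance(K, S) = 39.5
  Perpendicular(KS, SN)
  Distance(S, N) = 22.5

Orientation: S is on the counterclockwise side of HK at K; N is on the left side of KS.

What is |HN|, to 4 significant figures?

58.19

∠HKS = 125.5°, so KS runs at -35.9° + (180° − 125.5°) = 18.60° from the x-axis; with |KS| = 39.5, S = K + 39.5·(cos 18.60°, sin 18.60°) = (63.36, -6.165). The perpendicularity gives SN at right angles to KS; with |SN| = 22.5 on the left of KS, N = S + 22.5·(-0.3190, 0.9478) = (56.18, 15.16). Then |HN| = |N − H| = 58.19.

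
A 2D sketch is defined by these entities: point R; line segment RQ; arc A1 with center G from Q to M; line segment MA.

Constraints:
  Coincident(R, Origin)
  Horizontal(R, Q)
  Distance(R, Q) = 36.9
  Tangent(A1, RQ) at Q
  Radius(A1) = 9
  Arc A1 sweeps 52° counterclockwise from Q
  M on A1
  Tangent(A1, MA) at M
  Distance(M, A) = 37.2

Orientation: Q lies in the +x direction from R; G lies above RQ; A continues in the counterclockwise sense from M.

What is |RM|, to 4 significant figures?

44.13

R is at the origin; R and Q share the same y with |RQ| = 36.9 and Q on the +x side, so Q = (36.90, 0.000). A1 meets RQ tangentially, so GQ is at right angles to RQ, so G = Q + (0, 9) = (36.90, 9.000). On A1, Q sits at bearing -90° from G; a 52° counterclockwise sweep puts M at bearing -38°, so M = G + 9.0·(cos -38°, sin -38°) = (43.99, 3.459). Then |RM| = |M − R| = 44.13.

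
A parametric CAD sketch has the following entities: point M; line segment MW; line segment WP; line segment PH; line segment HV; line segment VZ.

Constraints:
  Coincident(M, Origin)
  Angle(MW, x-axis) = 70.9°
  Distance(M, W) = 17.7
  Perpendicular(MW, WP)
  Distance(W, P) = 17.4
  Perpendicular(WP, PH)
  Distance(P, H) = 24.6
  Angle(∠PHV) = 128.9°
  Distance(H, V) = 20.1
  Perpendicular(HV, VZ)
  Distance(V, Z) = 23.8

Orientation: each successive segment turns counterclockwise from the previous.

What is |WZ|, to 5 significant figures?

22.883

M is at the origin; MW runs at 70.9° with length 17.7, so W = (5.7918, 16.726). The perpendicularity gives WP at right angles to MW, so WP runs at 160.90°; with |WP| = 17.4, P = (-10.650, 22.419). WP ⟂ PH, so PH runs at -109.10°; with |PH| = 24.6, H = (-18.700, -0.82656). ∠PHV = 128.9° gives HV at -58.000° from the x-axis; with |HV| = 20.1, V = (-8.0485, -17.872). The perpendicularity gives VZ at right angles to HV, so VZ runs at 32.000°; with |VZ| = 23.8, Z = (12.135, -5.2602). Then |WZ| = |Z − W| = 22.883.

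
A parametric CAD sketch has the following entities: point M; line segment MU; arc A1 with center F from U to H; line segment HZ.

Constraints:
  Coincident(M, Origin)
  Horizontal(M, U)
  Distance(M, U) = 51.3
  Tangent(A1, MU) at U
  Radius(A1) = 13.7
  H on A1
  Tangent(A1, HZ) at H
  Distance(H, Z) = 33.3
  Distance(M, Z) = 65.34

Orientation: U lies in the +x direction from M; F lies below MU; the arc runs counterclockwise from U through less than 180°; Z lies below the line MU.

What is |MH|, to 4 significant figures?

41.05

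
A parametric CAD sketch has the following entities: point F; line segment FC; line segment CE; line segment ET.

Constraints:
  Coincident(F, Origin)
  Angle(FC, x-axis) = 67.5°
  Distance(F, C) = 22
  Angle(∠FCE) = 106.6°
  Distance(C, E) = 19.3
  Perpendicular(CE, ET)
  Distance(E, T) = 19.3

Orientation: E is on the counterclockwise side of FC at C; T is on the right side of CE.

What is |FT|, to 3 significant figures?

47.8

∠FCE = 106.6°, so CE runs at 67.5° + (180° − 106.6°) = 141° from the x-axis; with |CE| = 19.3, E = C + 19.3·(cos 141°, sin 141°) = (-6.56, 32.5). CE ⟂ ET; with |ET| = 19.3 on the right of CE, T = E + 19.3·(0.631, 0.776) = (5.61, 47.5). Then |FT| = |T − F| = 47.8.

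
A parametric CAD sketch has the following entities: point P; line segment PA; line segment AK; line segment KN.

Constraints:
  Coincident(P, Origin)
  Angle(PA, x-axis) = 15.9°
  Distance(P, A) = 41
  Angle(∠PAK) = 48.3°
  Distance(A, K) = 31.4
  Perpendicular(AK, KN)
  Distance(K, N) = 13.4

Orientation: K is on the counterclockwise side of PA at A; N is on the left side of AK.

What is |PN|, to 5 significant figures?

17.700

∠PAK = 48.3°, so AK runs at 15.9° + (180° − 48.3°) = 147.60° from the x-axis; with |AK| = 31.4, K = A + 31.4·(cos 147.60°, sin 147.60°) = (12.919, 28.057). AK is perpendicular to KN; with |KN| = 13.4 on the left of AK, N = K + 13.4·(-0.53583, -0.84433) = (5.7394, 16.743). Then |PN| = |N − P| = 17.700.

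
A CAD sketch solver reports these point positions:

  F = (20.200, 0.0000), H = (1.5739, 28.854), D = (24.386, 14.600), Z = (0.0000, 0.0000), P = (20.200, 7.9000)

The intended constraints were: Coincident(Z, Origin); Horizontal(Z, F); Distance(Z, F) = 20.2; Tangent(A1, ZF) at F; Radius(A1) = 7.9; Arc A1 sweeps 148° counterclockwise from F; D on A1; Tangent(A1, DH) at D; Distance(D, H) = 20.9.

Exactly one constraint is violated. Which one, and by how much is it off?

Distance(D, H) = 20.9 — off by 6.00.

Z = (0.00, 0.00) ✓; Z.y = 0.00, F.y = 0.00 ✓; |ZF| = 20.20 ✓; ∠(PF, FZ) = 90.00° ✓; |PF| = 7.900 ✓; bearing(P→D) − bearing(P→F) = 148.0° ✓; |PD| = 7.900 ✓; ∠(PD, DH) = 90.00° ✓; |DH| = 26.90 ✗.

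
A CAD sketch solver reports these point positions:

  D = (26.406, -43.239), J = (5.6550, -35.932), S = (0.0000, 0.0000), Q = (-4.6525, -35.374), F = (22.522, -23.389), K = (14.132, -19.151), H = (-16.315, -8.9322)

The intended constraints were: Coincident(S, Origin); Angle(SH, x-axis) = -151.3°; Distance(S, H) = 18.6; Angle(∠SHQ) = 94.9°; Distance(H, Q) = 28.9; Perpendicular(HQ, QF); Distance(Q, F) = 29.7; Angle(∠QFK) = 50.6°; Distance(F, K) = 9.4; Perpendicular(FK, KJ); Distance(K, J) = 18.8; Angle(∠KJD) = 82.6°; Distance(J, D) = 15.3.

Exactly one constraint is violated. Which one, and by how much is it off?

Distance(J, D) = 15.3 — off by 6.70.

S = (0.00, 0.00) ✓; SH at -151.3° ✓; |SH| = 18.60 ✓; ∠SHQ = 94.90° ✓; |HQ| = 28.90 ✓; ∠(HQ, QF) = 90.00° ✓; |QF| = 29.70 ✓; ∠QFK = 50.60° ✓; |FK| = 9.400 ✓; ∠(FK, KJ) = 90.00° ✓; |KJ| = 18.80 ✓; ∠KJD = 82.60° ✓; |JD| = 22.00 ✗.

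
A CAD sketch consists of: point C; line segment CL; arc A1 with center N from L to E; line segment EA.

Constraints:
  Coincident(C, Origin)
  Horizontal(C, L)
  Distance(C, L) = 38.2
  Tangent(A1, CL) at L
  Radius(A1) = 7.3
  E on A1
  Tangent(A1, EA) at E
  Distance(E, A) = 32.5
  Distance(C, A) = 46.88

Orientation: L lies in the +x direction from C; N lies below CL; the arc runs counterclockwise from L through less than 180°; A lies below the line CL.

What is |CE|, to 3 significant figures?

31.6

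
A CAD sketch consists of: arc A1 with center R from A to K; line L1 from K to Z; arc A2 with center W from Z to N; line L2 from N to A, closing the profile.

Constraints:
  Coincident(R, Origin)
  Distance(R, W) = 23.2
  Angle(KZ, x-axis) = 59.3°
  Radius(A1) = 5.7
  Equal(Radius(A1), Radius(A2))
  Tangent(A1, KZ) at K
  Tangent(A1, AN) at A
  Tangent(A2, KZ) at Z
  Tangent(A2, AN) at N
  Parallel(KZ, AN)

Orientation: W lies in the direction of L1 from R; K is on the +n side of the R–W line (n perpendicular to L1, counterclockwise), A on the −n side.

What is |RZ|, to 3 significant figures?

23.9

The slot axis is L1's direction at 59.3°, so u = (cos 59.3°, sin 59.3°) = (0.511, 0.860) and n = (−sin 59.3°, cos 59.3°) = (-0.860, 0.511). R is at the origin and W lies 23.2 along u from R, so W = 23.2·u = (11.8, 19.9). Tangency of A1 to both parallel lines with radius 5.7 puts K and A at R ± 5.7·n: K = (-4.90, 2.91), A = (4.90, -2.91). Equal radii place Z and N the same way about W: Z = W + 5.7·n = (6.94, 22.9), N = W − 5.7·n = (16.7, 17.0). Then |RZ| = |Z − R| = 23.9.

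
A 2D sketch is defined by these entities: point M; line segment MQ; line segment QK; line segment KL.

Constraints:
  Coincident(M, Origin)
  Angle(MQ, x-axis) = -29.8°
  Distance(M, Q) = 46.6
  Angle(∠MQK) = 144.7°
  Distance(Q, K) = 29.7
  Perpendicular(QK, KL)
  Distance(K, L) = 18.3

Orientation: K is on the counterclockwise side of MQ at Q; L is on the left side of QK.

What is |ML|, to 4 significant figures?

68.28

∠MQK = 144.7°, so QK runs at -29.8° + (180° − 144.7°) = 5.500° from the x-axis; with |QK| = 29.7, K = Q + 29.7·(cos 5.500°, sin 5.500°) = (70.00, -20.31). The perpendicularity gives KL at right angles to QK; with |KL| = 18.3 on the left of QK, L = K + 18.3·(-0.09585, 0.9954) = (68.25, -2.097). Then |ML| = |L − M| = 68.28.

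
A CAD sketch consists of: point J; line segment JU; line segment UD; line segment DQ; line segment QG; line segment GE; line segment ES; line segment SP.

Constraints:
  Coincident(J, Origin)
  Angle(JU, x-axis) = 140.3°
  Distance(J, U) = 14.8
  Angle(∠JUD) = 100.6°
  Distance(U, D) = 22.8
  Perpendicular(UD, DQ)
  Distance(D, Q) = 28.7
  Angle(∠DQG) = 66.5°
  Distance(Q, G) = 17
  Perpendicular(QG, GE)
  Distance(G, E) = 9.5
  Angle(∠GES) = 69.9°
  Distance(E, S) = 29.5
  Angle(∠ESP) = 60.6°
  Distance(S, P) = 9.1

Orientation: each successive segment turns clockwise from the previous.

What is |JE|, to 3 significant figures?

13.8

J is at the origin; JU runs at 140.3° with length 14.8, so U = (-11.4, 9.45). ∠JUD = 100.6° gives UD at 60.9° from the x-axis; with |UD| = 22.8, D = (-0.299, 29.4). UD is perpendicular to DQ, so DQ runs at -29.1°; with |DQ| = 28.7, Q = (24.8, 15.4). ∠DQG = 66.5° gives QG at -143° from the x-axis; with |QG| = 17.0, G = (11.3, 5.09). QG is perpendicular to GE, so GE runs at 127°; with |GE| = 9.5, E = (5.50, 12.6). Then |JE| = |E − J| = 13.8.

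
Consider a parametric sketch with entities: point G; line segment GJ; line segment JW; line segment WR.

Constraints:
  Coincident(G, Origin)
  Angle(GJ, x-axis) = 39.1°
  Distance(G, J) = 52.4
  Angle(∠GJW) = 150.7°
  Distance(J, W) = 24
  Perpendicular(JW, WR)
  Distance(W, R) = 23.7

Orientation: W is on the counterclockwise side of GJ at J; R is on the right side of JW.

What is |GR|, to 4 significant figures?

85.40

G is at the origin; GJ runs at 39.1° with length 52.4, so J = 52.4·(cos 39.1°, sin 39.1°) = (40.66, 33.05). ∠GJW = 150.7°, so JW runs at 39.1° + (180° − 150.7°) = 68.40° from the x-axis; with |JW| = 24.0, W = J + 24.0·(cos 68.40°, sin 68.40°) = (49.50, 55.36). JW ⟂ WR; with |WR| = 23.7 on the right of JW, R = W + 23.7·(0.9298, -0.3681) = (71.54, 46.64). Then |GR| = |R − G| = 85.40.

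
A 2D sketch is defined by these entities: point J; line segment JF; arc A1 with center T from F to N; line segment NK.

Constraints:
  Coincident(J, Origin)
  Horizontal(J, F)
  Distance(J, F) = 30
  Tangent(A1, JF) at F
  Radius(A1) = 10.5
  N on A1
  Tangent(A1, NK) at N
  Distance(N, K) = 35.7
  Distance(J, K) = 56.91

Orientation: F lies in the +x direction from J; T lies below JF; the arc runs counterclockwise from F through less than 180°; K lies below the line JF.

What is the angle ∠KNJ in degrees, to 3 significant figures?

142°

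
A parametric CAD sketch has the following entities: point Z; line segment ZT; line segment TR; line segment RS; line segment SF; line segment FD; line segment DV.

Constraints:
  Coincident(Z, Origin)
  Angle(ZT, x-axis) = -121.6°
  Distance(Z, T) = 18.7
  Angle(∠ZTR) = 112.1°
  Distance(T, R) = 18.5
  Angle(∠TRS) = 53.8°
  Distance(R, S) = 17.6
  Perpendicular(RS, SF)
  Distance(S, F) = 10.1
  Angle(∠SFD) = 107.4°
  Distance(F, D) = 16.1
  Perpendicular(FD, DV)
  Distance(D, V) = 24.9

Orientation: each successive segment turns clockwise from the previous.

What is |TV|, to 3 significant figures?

28.7

∠SFD = 107.4° gives FD at -118° from the x-axis; with |FD| = 16.1, D = (-16.0, -22.0). FD ⟂ DV, so DV runs at 152°; with |DV| = 24.9, V = (-38.0, -10.2). Then |TV| = |V − T| = 28.7.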